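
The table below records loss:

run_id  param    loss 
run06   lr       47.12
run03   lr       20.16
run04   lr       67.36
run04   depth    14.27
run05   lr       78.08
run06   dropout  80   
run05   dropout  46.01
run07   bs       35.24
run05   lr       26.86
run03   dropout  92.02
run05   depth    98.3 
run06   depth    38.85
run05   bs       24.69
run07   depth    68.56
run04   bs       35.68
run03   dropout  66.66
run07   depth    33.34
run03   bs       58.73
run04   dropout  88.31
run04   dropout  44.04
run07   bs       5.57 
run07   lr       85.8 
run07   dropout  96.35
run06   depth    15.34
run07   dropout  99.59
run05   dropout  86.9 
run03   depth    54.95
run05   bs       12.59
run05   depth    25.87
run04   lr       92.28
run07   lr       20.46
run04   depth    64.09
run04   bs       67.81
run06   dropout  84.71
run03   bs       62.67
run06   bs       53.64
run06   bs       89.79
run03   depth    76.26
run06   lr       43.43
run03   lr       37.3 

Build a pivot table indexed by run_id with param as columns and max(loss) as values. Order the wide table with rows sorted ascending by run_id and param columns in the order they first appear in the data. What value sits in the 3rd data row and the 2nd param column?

98.3

With rows sorted ascending by run_id, row 3 is run_id=run05. param columns in first-appearance order: lr, depth, dropout, bs; column 2 is depth.
Long rows with run_id=run05, param=depth: max(98.3, 25.87) = 98.3.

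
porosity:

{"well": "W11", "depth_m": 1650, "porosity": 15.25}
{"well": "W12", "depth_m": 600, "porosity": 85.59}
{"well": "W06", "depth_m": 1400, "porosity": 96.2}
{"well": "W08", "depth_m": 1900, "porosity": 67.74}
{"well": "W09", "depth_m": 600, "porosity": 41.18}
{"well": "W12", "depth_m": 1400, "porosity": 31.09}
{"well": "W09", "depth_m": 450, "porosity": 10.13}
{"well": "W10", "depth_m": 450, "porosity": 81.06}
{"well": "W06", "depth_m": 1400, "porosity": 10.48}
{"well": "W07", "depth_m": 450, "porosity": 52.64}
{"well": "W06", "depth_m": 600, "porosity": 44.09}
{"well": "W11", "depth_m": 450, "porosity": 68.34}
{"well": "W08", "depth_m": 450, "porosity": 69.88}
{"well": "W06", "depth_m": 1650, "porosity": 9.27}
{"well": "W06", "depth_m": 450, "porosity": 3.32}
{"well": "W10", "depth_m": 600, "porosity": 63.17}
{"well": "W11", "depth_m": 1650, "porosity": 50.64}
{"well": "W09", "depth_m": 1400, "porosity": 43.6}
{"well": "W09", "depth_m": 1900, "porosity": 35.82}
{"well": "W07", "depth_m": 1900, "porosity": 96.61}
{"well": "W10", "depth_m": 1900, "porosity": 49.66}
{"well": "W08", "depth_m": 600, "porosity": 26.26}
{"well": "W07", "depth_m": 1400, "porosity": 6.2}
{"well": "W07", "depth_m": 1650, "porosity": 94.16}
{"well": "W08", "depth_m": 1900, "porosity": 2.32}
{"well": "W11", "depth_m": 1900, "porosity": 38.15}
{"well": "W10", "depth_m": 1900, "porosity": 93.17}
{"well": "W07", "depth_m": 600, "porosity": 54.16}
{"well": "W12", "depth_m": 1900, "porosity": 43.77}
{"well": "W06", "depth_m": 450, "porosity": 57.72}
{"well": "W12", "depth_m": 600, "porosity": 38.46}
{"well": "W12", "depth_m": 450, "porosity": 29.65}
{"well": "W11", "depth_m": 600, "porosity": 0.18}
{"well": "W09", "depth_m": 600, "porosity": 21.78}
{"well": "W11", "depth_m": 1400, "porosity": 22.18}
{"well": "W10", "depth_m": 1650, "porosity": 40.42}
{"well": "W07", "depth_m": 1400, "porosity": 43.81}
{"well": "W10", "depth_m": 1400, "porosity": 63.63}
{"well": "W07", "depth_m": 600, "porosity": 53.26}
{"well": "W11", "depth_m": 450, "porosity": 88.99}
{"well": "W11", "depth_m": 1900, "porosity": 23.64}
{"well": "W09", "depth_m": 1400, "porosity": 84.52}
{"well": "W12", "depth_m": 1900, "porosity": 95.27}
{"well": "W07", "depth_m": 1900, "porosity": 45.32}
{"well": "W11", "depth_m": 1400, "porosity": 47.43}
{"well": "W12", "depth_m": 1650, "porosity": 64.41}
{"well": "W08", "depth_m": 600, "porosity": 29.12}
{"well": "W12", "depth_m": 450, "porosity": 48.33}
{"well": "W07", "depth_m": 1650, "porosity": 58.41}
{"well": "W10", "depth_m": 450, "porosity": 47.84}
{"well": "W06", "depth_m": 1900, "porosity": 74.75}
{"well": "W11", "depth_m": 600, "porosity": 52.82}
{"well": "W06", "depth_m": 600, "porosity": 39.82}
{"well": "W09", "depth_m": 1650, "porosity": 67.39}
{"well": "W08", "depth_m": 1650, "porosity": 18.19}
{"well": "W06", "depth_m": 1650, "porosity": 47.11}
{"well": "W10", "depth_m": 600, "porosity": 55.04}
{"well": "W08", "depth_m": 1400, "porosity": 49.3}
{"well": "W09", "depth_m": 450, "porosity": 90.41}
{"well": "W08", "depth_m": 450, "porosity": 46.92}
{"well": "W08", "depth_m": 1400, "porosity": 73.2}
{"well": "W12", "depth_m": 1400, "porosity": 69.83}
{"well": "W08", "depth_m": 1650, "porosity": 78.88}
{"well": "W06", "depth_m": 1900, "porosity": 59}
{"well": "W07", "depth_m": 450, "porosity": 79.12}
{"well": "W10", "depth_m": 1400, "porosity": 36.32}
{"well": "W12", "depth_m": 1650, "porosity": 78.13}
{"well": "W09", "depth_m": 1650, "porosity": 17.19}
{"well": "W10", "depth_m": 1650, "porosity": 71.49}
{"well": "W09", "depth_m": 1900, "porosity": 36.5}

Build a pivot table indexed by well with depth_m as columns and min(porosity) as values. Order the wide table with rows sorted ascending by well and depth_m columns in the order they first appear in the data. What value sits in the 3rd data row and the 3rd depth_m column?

49.3

With rows sorted ascending by well, row 3 is well=W08. depth_m columns in first-appearance order: 1650, 600, 1400, 1900, 450; column 3 is 1400.
Long rows with well=W08, depth_m=1400: min(49.3, 73.2) = 49.3.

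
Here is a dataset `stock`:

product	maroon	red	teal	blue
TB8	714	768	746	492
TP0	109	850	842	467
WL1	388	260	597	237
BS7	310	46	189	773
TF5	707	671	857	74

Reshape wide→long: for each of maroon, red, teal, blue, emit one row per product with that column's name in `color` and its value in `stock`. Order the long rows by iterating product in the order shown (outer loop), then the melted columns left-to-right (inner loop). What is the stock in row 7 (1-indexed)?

20 rows total (5 × 4). Row 7: index ⌊(7-1)/4⌋ = 1 into product → TP0; (7-1) mod 4 = 2 into the melted columns → teal.
So row 7 is (TP0, teal, 842); stock = 842.

842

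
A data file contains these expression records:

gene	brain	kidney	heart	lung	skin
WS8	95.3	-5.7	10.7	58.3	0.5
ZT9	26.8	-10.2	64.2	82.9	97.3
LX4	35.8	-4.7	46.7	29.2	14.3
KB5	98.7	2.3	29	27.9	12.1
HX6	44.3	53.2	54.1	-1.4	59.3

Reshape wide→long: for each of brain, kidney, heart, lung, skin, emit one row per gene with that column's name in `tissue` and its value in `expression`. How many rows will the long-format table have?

5 gene values × 5 melted columns = 25 rows.

25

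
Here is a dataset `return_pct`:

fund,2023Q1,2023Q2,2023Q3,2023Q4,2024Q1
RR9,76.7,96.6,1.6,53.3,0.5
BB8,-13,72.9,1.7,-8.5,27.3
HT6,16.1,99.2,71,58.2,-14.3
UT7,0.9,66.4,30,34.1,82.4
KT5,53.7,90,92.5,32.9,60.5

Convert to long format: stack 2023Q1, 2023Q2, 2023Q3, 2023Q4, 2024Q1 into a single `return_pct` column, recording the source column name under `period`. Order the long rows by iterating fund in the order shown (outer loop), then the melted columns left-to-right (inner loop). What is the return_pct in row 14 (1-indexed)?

58.2

25 rows total (5 × 5). Row 14: index ⌊(14-1)/5⌋ = 2 into fund → HT6; (14-1) mod 5 = 3 into the melted columns → 2023Q4.
So row 14 is (HT6, 2023Q4, 58.2); return_pct = 58.2.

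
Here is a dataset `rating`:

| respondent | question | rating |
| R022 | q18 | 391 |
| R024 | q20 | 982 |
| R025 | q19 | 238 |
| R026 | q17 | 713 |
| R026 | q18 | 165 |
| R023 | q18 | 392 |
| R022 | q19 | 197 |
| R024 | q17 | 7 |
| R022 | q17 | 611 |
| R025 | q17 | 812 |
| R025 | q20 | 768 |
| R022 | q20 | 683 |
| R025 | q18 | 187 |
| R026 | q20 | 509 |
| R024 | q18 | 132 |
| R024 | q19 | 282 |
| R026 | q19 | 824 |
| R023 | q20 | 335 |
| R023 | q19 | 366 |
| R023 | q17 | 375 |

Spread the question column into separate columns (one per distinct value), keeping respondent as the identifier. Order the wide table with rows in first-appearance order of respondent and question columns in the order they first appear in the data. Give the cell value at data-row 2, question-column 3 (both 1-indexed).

282

With rows in first-appearance order of respondent, row 2 is respondent=R024. question columns in first-appearance order: q18, q20, q19, q17; column 3 is q19.
Long rows with respondent=R024, question=q19: rating = 282.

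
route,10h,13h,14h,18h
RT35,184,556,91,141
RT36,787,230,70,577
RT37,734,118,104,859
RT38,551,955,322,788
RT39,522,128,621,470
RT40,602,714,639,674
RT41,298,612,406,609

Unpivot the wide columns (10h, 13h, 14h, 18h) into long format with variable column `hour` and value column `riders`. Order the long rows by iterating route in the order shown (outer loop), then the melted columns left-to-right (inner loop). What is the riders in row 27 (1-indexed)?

406

28 rows total (7 × 4). Row 27: index ⌊(27-1)/4⌋ = 6 into route → RT41; (27-1) mod 4 = 2 into the melted columns → 14h.
So row 27 is (RT41, 14h, 406); riders = 406.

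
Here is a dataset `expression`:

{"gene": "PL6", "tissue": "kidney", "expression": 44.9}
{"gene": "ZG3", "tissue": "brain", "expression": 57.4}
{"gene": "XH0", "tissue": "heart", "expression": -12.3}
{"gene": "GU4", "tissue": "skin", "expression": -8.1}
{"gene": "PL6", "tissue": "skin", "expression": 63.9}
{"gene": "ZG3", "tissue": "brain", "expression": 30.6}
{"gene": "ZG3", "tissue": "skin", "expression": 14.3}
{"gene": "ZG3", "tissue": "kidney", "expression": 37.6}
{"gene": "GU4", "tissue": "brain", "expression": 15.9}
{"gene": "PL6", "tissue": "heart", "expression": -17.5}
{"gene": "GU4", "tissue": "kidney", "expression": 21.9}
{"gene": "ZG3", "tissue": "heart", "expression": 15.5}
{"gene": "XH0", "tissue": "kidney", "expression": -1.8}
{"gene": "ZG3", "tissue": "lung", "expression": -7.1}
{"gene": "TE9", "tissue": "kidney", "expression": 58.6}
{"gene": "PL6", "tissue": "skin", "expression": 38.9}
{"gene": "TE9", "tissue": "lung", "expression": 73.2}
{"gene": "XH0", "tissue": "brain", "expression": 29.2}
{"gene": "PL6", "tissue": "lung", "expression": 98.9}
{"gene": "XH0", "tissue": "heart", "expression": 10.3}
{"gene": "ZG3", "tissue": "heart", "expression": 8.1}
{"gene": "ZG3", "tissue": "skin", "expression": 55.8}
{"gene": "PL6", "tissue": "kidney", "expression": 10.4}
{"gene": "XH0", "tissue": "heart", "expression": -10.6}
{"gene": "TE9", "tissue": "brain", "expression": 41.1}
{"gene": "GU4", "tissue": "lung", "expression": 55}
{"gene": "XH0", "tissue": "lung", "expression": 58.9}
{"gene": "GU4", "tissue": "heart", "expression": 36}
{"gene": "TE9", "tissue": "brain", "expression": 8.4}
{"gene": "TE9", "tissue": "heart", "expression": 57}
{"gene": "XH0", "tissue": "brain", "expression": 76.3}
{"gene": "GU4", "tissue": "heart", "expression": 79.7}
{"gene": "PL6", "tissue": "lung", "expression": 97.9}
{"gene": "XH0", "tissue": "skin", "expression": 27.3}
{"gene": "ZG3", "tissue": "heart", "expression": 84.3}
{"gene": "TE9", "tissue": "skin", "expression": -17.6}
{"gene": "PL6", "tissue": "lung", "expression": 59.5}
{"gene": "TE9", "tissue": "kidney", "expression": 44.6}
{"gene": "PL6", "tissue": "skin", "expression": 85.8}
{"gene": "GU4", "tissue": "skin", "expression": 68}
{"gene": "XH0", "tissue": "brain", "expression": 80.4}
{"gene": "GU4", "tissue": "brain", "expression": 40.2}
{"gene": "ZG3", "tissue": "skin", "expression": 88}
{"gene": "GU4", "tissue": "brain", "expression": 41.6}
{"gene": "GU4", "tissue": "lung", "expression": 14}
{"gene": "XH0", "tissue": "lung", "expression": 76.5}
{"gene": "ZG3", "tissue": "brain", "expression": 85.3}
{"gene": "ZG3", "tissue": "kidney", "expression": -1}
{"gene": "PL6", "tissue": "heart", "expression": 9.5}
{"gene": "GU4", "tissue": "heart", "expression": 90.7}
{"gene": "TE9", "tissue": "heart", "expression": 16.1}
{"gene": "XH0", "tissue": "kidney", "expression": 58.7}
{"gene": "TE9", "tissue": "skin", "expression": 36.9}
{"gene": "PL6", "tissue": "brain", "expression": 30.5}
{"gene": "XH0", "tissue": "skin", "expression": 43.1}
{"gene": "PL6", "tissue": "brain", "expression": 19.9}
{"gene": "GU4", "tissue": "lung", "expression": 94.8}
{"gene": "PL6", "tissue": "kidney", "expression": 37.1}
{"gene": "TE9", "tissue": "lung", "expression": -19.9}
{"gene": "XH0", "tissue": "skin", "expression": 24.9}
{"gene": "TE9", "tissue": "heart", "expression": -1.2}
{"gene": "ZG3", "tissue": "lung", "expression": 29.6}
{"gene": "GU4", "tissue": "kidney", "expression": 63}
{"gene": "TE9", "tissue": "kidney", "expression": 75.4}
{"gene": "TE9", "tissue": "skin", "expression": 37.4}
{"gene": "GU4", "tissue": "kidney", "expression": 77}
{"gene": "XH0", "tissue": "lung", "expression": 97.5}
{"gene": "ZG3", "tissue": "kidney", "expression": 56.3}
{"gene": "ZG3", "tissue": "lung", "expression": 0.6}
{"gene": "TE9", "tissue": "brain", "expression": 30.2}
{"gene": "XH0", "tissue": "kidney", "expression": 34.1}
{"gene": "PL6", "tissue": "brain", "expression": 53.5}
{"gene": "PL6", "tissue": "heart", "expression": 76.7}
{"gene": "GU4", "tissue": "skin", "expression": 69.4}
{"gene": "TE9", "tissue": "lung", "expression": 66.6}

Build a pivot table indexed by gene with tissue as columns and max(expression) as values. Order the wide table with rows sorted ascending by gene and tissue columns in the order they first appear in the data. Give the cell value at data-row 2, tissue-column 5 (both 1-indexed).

98.9

With rows sorted ascending by gene, row 2 is gene=PL6. tissue columns in first-appearance order: kidney, brain, heart, skin, lung; column 5 is lung.
Long rows with gene=PL6, tissue=lung: max(98.9, 97.9, 59.5) = 98.9.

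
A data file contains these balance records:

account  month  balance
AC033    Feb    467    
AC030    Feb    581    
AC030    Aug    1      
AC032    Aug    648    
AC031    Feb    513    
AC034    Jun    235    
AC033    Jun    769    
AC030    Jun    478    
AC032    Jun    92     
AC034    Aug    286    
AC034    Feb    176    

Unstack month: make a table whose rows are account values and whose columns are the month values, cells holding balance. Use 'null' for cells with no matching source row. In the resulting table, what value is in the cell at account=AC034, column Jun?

The long row with account=AC034, month=Jun has balance=235.

235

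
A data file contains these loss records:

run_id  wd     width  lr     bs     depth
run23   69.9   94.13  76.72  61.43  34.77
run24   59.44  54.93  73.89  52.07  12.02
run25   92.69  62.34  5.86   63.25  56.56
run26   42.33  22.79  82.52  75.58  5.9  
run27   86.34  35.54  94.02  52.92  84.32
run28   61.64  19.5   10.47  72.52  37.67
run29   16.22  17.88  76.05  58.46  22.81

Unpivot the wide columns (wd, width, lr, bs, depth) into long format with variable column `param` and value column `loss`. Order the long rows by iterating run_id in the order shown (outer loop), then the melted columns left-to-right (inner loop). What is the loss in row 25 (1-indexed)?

84.32

35 rows total (7 × 5). Row 25: index ⌊(25-1)/5⌋ = 4 into run_id → run27; (25-1) mod 5 = 4 into the melted columns → depth.
So row 25 is (run27, depth, 84.32); loss = 84.32.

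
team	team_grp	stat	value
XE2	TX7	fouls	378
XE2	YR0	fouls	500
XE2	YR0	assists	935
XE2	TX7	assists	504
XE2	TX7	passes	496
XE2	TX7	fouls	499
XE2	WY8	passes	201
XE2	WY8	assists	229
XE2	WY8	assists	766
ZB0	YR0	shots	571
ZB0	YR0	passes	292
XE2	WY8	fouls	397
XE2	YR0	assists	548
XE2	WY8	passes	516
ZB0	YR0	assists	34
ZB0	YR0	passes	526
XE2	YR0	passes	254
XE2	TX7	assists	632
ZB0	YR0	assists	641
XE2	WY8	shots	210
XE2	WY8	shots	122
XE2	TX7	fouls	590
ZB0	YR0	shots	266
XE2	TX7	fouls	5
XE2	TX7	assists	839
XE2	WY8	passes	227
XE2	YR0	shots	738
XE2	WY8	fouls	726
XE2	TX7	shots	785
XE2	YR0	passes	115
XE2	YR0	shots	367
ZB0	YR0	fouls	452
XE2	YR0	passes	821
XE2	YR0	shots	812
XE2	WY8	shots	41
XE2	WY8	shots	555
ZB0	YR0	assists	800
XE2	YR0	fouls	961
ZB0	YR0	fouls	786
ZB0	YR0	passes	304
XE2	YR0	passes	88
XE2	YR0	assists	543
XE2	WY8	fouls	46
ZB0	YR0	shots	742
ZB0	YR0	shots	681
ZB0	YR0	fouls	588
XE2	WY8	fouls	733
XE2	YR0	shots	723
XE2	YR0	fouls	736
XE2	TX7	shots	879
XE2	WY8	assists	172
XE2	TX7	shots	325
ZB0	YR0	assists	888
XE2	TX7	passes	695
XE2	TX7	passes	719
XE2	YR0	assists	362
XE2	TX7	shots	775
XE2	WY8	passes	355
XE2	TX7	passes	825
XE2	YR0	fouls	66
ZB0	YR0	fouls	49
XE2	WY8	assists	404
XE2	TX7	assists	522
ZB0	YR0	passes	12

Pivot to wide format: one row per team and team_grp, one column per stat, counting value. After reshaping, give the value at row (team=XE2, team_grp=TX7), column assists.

4

Rows with team=XE2, team_grp=TX7 and stat=assists: value values are 504, 632, 839, 522.
4 rows match — count = 4.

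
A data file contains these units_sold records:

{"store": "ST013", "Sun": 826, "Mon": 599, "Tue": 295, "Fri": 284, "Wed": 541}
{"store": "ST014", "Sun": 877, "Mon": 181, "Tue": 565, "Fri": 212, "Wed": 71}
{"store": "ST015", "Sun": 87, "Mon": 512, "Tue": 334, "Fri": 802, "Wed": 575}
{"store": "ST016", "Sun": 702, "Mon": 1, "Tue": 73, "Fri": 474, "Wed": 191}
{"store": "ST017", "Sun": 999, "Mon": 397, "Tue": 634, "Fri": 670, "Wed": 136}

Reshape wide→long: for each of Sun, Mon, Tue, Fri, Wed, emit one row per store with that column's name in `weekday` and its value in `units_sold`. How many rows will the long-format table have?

5 store values × 5 melted columns = 25 rows.

25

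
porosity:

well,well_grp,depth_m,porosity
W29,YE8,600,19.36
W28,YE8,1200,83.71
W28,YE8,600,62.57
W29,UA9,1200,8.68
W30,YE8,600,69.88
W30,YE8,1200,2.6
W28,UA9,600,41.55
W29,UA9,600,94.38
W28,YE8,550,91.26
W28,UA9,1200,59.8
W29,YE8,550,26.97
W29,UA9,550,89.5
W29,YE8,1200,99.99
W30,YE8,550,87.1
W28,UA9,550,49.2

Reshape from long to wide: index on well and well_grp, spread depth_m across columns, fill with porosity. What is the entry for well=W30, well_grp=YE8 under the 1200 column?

Wide layout: rows indexed by well and well_grp, columns are the 3 distinct depth_m values (600, 1200, 550).
Cell (well=W30, well_grp=YE8, depth_m=1200) draws from the long row where well=W30, well_grp=YE8 and depth_m=1200, which has porosity=2.6.

2.6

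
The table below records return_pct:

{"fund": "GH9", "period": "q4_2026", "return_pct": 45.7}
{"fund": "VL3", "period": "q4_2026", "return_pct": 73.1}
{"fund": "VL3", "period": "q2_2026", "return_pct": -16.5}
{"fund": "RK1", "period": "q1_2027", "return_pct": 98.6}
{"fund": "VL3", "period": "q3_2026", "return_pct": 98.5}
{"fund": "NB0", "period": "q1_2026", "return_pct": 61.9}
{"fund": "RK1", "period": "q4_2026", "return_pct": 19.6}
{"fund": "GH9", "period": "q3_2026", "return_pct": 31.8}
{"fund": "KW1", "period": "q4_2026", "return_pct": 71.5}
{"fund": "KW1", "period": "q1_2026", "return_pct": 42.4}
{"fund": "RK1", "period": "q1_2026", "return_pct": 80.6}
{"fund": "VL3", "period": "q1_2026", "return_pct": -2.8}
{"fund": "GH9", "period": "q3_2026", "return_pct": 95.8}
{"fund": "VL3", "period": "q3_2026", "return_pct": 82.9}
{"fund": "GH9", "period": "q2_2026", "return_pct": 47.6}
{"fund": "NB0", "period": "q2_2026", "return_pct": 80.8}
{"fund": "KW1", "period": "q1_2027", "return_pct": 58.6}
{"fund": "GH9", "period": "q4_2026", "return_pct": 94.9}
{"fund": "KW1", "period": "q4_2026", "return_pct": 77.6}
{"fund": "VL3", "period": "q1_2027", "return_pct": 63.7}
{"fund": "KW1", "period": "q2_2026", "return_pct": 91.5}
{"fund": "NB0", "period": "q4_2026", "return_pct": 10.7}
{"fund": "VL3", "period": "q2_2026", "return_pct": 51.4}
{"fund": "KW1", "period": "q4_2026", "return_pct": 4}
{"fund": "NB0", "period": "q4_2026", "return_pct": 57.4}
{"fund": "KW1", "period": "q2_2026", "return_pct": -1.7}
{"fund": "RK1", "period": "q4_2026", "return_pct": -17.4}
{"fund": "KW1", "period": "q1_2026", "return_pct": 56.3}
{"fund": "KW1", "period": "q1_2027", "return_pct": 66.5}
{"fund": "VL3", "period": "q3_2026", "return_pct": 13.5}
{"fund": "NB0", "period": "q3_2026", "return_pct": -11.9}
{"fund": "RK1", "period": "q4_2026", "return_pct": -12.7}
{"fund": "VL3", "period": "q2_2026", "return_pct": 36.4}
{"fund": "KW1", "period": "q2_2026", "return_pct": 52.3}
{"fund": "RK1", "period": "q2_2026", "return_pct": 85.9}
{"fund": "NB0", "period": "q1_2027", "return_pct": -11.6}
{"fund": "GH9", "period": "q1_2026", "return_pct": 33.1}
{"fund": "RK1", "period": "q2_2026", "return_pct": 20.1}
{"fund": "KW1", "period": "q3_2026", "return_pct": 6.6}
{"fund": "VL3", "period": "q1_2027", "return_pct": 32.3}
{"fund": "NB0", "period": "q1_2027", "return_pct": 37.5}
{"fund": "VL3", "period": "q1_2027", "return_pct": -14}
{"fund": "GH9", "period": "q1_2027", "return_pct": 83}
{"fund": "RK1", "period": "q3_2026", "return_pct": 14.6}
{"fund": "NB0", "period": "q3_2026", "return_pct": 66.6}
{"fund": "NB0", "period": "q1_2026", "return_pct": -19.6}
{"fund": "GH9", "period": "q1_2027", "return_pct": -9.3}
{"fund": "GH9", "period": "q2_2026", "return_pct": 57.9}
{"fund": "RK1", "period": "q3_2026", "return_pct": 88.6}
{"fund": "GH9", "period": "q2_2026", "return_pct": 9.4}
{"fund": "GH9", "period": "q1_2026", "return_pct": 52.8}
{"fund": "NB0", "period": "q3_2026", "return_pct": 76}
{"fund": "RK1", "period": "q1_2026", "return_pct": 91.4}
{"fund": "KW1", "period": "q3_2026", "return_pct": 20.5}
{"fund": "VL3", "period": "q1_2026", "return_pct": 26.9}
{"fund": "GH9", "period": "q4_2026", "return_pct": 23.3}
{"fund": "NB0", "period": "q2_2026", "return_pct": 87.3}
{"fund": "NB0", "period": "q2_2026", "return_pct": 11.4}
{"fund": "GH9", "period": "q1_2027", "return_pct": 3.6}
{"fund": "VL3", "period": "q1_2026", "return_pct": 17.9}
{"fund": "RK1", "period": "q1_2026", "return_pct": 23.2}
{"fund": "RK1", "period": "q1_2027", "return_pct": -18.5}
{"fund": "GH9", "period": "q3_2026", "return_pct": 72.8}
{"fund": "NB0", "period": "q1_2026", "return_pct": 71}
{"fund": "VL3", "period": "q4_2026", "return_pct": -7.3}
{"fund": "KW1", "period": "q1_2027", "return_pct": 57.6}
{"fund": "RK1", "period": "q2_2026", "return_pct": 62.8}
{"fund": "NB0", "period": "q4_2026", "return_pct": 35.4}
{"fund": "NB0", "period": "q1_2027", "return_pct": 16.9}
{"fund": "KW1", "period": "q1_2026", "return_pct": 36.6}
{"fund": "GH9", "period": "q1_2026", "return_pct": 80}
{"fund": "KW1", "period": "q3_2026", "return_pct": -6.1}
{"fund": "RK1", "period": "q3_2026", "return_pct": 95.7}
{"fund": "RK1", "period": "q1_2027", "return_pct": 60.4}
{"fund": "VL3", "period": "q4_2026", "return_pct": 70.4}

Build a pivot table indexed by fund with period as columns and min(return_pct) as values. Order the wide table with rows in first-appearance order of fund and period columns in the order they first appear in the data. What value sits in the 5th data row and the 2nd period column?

With rows in first-appearance order of fund, row 5 is fund=KW1. period columns in first-appearance order: q4_2026, q2_2026, q1_2027, q3_2026, q1_2026; column 2 is q2_2026.
Long rows with fund=KW1, period=q2_2026: min(91.5, -1.7, 52.3) = -1.7.

-1.7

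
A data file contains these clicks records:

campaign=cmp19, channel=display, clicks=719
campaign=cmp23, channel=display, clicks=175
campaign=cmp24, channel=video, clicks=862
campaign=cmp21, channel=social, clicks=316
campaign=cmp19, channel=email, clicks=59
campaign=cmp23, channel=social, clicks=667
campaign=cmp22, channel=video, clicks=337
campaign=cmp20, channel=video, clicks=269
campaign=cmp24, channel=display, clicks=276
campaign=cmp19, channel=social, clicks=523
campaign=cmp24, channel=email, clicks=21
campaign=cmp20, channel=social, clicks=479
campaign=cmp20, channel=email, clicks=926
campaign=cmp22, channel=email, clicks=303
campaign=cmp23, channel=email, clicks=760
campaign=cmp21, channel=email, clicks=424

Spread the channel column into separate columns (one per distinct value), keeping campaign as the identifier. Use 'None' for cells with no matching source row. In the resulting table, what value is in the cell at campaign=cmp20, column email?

The long row with campaign=cmp20, channel=email has clicks=926.

926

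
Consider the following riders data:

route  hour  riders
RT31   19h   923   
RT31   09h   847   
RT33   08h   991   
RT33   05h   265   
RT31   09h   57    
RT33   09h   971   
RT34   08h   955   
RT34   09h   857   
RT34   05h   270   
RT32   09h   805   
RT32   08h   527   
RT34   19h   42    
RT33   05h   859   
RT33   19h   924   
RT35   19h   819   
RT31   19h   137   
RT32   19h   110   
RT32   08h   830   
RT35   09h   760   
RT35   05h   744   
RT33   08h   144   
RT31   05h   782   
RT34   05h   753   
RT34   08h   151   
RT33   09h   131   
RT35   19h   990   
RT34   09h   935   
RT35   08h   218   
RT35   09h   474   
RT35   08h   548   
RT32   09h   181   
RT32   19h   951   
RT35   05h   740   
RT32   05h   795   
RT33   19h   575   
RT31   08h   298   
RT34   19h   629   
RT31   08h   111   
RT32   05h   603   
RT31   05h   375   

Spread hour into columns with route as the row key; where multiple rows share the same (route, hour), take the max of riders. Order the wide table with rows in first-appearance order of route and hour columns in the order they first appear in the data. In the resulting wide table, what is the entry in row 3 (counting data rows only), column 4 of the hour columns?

753

With rows in first-appearance order of route, row 3 is route=RT34. hour columns in first-appearance order: 19h, 09h, 08h, 05h; column 4 is 05h.
Long rows with route=RT34, hour=05h: max(270, 753) = 753.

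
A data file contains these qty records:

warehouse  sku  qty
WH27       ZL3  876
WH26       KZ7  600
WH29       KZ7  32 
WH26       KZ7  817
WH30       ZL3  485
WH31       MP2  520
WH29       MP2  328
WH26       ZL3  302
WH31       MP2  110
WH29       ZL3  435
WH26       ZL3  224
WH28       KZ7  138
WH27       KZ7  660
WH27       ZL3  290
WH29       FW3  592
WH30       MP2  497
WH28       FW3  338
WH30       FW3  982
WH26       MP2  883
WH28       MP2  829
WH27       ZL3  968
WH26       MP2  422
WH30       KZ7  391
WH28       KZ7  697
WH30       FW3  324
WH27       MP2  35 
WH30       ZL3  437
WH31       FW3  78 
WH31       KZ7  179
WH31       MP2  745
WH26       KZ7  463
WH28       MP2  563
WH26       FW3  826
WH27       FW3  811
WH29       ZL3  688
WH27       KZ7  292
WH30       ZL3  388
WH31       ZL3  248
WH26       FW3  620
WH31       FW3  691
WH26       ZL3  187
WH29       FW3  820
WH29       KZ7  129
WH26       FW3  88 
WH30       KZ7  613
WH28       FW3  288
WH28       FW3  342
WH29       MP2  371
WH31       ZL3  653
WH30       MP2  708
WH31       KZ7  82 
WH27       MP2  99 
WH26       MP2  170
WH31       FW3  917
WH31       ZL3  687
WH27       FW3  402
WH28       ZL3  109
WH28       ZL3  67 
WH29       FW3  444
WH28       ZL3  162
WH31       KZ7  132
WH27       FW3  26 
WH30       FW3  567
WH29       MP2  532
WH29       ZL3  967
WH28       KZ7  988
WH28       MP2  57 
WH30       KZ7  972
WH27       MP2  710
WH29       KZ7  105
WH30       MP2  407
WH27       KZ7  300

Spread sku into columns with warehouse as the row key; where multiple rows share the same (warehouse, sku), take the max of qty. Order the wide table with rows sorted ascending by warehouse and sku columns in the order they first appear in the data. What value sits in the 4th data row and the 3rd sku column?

With rows sorted ascending by warehouse, row 4 is warehouse=WH29. sku columns in first-appearance order: ZL3, KZ7, MP2, FW3; column 3 is MP2.
Long rows with warehouse=WH29, sku=MP2: max(328, 371, 532) = 532.

532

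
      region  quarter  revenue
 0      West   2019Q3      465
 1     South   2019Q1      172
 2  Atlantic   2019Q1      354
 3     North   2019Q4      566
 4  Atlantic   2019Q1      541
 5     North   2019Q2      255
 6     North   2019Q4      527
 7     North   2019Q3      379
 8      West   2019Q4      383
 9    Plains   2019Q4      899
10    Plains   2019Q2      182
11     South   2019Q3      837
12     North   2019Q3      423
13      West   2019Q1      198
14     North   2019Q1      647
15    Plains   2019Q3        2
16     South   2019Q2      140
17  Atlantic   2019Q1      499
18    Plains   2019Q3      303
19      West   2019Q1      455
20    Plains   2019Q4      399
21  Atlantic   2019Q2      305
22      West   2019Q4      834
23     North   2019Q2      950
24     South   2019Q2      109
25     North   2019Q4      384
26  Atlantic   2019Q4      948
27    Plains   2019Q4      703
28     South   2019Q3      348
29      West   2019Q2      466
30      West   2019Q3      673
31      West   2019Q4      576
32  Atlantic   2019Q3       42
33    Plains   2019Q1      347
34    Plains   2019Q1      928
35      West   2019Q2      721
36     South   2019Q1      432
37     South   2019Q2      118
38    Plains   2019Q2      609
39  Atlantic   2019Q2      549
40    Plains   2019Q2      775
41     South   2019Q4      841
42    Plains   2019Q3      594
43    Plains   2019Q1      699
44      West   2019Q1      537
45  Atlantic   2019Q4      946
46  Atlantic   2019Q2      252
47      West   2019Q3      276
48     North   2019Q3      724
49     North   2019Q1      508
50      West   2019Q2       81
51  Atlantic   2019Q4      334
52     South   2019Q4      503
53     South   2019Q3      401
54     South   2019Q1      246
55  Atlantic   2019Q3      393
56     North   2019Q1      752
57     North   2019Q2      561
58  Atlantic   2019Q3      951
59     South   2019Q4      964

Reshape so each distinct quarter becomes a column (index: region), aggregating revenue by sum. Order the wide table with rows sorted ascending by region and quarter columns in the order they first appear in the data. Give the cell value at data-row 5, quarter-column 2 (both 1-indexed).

1190

With rows sorted ascending by region, row 5 is region=West. quarter columns in first-appearance order: 2019Q3, 2019Q1, 2019Q4, 2019Q2; column 2 is 2019Q1.
Long rows with region=West, quarter=2019Q1: 198 + 455 + 537 = 1190.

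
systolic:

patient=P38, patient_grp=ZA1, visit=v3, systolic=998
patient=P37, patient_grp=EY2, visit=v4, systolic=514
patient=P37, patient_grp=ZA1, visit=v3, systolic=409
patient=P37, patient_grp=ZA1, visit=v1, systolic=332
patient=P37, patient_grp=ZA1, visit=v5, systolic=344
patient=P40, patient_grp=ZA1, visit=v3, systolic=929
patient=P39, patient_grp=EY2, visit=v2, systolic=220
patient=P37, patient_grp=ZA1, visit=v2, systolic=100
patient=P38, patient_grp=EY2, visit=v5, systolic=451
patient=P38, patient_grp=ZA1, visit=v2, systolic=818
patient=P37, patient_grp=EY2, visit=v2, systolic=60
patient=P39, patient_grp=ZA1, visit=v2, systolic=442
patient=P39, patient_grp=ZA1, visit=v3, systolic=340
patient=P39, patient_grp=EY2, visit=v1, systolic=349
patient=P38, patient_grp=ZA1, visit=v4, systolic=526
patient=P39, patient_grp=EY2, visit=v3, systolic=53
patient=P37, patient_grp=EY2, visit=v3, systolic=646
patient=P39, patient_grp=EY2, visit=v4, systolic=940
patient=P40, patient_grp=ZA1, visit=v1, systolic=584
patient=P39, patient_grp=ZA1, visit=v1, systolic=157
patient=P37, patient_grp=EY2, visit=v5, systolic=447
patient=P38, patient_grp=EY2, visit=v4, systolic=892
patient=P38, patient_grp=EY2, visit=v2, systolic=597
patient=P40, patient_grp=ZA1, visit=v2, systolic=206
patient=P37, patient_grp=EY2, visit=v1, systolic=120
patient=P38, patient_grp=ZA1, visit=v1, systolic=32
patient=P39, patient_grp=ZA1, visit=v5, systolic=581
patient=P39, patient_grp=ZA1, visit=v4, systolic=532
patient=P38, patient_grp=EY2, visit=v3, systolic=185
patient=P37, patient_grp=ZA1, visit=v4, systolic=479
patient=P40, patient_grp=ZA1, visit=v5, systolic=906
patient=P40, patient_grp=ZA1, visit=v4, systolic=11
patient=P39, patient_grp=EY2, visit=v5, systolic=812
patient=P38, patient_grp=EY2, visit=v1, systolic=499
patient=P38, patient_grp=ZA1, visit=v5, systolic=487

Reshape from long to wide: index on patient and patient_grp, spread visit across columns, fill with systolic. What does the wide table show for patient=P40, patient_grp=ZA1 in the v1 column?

Wide layout: rows indexed by patient and patient_grp, columns are the 5 distinct visit values (v3, v4, v1, v5, v2).
Cell (patient=P40, patient_grp=ZA1, visit=v1) draws from the long row where patient=P40, patient_grp=ZA1 and visit=v1, which has systolic=584.

584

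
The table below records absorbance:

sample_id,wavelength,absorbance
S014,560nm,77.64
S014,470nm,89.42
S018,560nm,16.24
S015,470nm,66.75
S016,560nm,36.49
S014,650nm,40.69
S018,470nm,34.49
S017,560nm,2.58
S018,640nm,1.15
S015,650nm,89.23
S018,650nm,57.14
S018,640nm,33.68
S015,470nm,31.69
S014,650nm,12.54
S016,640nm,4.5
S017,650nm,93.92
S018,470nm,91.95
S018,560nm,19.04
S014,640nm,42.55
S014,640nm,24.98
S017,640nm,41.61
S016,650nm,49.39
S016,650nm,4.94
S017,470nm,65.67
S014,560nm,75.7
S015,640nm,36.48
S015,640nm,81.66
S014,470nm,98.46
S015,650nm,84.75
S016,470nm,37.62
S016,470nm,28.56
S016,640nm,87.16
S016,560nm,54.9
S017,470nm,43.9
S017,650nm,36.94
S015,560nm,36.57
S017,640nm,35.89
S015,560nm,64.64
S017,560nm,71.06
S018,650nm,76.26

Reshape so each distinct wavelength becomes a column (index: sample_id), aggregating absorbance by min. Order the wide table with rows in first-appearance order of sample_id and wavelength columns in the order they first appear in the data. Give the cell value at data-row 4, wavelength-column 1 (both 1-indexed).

With rows in first-appearance order of sample_id, row 4 is sample_id=S016. wavelength columns in first-appearance order: 560nm, 470nm, 650nm, 640nm; column 1 is 560nm.
Long rows with sample_id=S016, wavelength=560nm: min(36.49, 54.9) = 36.49.

36.49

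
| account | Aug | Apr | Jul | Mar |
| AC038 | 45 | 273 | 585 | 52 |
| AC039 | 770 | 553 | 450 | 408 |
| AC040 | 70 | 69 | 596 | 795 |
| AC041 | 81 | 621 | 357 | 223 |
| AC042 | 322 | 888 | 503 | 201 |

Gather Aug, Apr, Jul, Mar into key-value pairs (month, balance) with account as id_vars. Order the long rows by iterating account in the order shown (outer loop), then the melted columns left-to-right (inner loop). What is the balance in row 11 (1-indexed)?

20 rows total (5 × 4). Row 11: index ⌊(11-1)/4⌋ = 2 into account → AC040; (11-1) mod 4 = 2 into the melted columns → Jul.
So row 11 is (AC040, Jul, 596); balance = 596.

596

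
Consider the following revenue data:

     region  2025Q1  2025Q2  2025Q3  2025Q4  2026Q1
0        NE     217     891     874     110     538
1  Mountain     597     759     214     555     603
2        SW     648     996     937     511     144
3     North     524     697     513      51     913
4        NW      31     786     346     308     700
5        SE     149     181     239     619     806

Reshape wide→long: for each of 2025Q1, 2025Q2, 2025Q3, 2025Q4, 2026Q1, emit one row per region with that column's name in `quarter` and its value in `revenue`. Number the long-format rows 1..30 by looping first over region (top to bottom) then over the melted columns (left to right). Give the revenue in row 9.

30 rows total (6 × 5). Row 9: index ⌊(9-1)/5⌋ = 1 into region → Mountain; (9-1) mod 5 = 3 into the melted columns → 2025Q4.
So row 9 is (Mountain, 2025Q4, 555); revenue = 555.

555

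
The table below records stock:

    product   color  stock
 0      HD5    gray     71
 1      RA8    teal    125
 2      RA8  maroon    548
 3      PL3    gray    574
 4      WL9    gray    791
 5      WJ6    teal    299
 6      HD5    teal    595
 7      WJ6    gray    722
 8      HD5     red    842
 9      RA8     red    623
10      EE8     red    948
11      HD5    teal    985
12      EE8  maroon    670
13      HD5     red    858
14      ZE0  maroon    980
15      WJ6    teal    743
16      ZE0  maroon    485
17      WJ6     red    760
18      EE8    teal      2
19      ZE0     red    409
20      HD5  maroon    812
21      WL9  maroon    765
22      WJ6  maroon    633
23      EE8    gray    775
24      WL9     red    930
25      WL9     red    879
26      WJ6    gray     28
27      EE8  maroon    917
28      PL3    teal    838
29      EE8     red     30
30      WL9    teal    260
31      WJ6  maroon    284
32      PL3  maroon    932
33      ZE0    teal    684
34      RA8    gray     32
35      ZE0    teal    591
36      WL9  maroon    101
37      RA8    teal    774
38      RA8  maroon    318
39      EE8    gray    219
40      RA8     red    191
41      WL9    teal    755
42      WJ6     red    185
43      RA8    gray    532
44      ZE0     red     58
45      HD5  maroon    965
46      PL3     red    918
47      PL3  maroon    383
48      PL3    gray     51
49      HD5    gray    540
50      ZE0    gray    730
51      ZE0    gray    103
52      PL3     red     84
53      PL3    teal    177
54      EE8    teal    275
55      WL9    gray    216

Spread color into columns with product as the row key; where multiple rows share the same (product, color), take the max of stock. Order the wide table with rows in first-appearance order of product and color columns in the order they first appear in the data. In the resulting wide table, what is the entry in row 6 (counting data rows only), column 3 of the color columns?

917

With rows in first-appearance order of product, row 6 is product=EE8. color columns in first-appearance order: gray, teal, maroon, red; column 3 is maroon.
Long rows with product=EE8, color=maroon: max(670, 917) = 917.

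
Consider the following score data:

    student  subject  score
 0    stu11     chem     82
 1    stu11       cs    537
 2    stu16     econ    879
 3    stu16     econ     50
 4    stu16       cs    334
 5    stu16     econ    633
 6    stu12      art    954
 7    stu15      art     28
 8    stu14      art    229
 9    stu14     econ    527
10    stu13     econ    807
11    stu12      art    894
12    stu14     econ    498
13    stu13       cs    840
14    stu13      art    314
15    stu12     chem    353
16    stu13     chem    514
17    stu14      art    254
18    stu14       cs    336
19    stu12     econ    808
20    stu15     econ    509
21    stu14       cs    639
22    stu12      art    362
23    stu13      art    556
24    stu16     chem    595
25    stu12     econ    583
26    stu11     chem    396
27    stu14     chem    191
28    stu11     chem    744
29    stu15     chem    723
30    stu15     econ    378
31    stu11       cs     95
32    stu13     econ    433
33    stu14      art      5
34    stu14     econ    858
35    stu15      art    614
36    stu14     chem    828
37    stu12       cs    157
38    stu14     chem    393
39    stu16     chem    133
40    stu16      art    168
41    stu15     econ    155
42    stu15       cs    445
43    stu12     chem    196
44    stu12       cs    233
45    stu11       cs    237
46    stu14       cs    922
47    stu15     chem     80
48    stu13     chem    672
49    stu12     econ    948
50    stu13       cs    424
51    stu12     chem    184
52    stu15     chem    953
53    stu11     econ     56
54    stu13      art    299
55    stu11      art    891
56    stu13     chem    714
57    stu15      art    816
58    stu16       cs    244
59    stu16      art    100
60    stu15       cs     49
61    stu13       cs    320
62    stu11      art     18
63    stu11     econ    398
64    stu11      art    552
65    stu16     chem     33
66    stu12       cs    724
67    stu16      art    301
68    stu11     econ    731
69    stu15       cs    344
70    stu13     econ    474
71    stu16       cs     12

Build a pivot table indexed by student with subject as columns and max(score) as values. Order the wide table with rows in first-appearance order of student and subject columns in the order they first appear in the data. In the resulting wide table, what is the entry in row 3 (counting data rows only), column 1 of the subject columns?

353

With rows in first-appearance order of student, row 3 is student=stu12. subject columns in first-appearance order: chem, cs, econ, art; column 1 is chem.
Long rows with student=stu12, subject=chem: max(353, 196, 184) = 353.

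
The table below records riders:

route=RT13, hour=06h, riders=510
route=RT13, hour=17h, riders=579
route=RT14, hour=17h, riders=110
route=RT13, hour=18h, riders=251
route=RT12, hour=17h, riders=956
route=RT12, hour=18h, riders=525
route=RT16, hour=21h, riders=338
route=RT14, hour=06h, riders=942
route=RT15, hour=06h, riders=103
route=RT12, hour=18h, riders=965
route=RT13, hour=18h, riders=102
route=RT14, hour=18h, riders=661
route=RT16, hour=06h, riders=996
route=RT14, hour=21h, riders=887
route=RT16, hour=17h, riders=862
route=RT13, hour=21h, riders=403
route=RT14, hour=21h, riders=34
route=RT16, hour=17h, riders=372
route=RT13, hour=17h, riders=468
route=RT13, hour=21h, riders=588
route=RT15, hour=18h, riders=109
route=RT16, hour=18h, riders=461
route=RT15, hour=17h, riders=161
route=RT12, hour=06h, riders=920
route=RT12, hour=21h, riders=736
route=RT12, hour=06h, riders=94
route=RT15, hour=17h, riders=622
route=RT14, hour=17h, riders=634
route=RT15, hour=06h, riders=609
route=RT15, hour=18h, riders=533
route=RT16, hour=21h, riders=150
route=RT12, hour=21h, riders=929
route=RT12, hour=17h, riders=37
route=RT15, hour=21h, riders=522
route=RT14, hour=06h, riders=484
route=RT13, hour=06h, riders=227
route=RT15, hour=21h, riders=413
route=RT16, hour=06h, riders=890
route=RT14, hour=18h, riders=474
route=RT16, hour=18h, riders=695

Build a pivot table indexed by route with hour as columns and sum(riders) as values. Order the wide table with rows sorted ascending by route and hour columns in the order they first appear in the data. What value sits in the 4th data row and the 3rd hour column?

642

With rows sorted ascending by route, row 4 is route=RT15. hour columns in first-appearance order: 06h, 17h, 18h, 21h; column 3 is 18h.
Long rows with route=RT15, hour=18h: 109 + 533 = 642.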